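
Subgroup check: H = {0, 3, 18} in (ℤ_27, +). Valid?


Subgroup test for H = {0, 3, 18} in (ℤ_27, +):
(1) 0 ∈ H? Yes
(2) Closure: for all a,b ∈ H, (a+b) mod 27 ∈ H? No  [counterexample: 3 + 3 = 6 ∉ H]
(3) Inverses: for all a ∈ H, -a mod 27 ∈ H? No

No, H is not a subgroup of ℤ_27


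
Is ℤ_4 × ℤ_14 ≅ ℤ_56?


Comparing ℤ_4 × ℤ_14 and ℤ_56:
gcd(4,14) = 2 ≠ 1. Max element order in ℤ_4×ℤ_14 is lcm(4,14) = 28 < 56, so it has no element of order 56

No, ℤ_4 × ℤ_14 ≇ ℤ_56


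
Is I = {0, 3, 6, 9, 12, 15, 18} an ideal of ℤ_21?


Check ideal conditions for I = {0, 3, 6, 9, 12, 15, 18} in ℤ_21:
(1) I is an additive subgroup? Yes
(2) For r ∈ ℤ_21 and a ∈ I: r·a ∈ I? Yes

Yes, I is an ideal of ℤ_21


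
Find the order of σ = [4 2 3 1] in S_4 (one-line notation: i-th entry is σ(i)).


Cycle decomposition: (1 4)
Cycle lengths: 2
Order = lcm(2) = 2

ord(σ) = 2


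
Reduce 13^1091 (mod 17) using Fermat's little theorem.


Fermat's little theorem: if p is prime and gcd(a,p)=1, then a^(p-1) ≡ 1 (mod p)
p = 17 is prime, gcd(13,17) = 1
Reduce exponent: 1091 mod 16 = 3
So 13^1091 ≡ 13^3 (mod 17)
13^3 mod 17 = 4

13^1091 ≡ 4 (mod 17)


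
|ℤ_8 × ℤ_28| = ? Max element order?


|ℤ_8 × ℤ_28| = 8 × 28 = 224
Max element order = lcm(8,28) = 56
Cyclic? No (gcd=4)

|ℤ_8×ℤ_28| = 224, max element order = 56


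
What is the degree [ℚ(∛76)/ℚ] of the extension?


∛76 has minimal polynomial x³ - 76 (irreducible over ℚ since 76 is not a perfect cube)

[ℚ(∛76)/ℚ] = 3


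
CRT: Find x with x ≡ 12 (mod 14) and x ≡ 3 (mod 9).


m₁ = 14, m₂ = 9, gcd = 1, so CRT applies. M = m₁·m₂ = 126
Let M₁ = M/m₁ = 9, M₂ = M/m₂ = 14
Find y₁ ≡ M₁⁻¹ (mod m₁): 9⁻¹ ≡ 11 (mod 14)
Find y₂ ≡ M₂⁻¹ (mod m₂): 14⁻¹ ≡ 2 (mod 9)
x = a₁·M₁·y₁ + a₂·M₂·y₂ = 12·9·11 + 3·14·2 = 1272
Reduce mod 126: x ≡ 12
Check: 12 mod 14 = 12 ✓, 12 mod 9 = 3 ✓

x ≡ 12 (mod 126)


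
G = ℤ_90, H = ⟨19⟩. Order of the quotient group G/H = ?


|⟨19⟩| = n / gcd(19, 90) = 90 / 1 = 90
H is normal (ℤ_90 is abelian).
|G/H| = |G| / |H| = 90 / 90 = 1

|G/H| = 1


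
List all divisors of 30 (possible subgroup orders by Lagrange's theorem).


Lagrange's theorem: |H| divides |G|
|G| = 30
Divisors of 30: 1, 2, 3, 5, 6, 10, 15, 30

Possible subgroup orders: {1, 2, 3, 5, 6, 10, 15, 30}


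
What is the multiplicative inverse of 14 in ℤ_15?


Use the extended Euclidean algorithm to write 1 = 14·s + 15·t; then s mod 15 is the inverse.
Euclidean algorithm:
  14 = 0·15 + 14
  15 = 1·14 + 1
  14 = 14·1 + 0
gcd(14,15) = 1
Back-substitution gives: 14·(-1) + 15·(1) = 1
So 14⁻¹ ≡ -1 ≡ 14 (mod 15)
Check: 14 × 14 = 196 ≡ 1 (mod 15) ✓

14⁻¹ ≡ 14 (mod 15)


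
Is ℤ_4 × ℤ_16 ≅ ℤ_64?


Comparing ℤ_4 × ℤ_16 and ℤ_64:
gcd(4,16) = 4 ≠ 1. Max element order in ℤ_4×ℤ_16 is lcm(4,16) = 16 < 64, so it has no element of order 64

No, ℤ_4 × ℤ_16 ≇ ℤ_64


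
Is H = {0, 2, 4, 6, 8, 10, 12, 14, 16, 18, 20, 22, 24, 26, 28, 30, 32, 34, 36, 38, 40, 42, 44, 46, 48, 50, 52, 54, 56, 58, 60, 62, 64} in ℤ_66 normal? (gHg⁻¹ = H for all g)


H = {0, 2, 4, 6, 8, 10, 12, 14, 16, 18, 20, 22, 24, 26, 28, 30, 32, 34, 36, 38, 40, 42, 44, 46, 48, 50, 52, 54, 56, 58, 60, 62, 64} in ℤ_66
ℤ_66 is abelian; every subgroup of an abelian group is normal

Yes, normal subgroup


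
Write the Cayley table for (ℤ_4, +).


Elements: {0, 1, 2, 3}
Operation: addition mod 4
Entry (a, b) = (a + b) mod 4

Cayley table:
  | 0 | 1 | 2 | 3
0 | 0 | 1 | 2 | 3
1 | 1 | 2 | 3 | 0
2 | 2 | 3 | 0 | 1
3 | 3 | 0 | 1 | 2


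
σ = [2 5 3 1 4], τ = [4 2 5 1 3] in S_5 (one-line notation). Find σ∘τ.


σ∘τ: apply τ first, then σ
1 →τ 4 →σ 1
2 →τ 2 →σ 5
3 →τ 5 →σ 4
4 →τ 1 →σ 2
5 →τ 3 →σ 3

σ∘τ = [1 5 4 2 3]


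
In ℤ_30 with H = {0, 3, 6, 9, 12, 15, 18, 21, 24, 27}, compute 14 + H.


14 + H = {14 + h (mod 30) : h ∈ H}
14+0=14, 14+3=17, 14+6=20, 14+9=23, 14+12=26, 14+15=29, 14+18=2, 14+21=5, 14+24=8, 14+27=11
14 + H = {2, 5, 8, 11, 14, 17, 20, 23, 26, 29} = 2 + H

14 + H = {2, 5, 8, 11, 14, 17, 20, 23, 26, 29}


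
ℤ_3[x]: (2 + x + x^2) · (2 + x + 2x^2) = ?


Expand and collect like terms; reduce coefficients mod 3:
x^0: 2·2 = 4 ≡ 1 (mod 3)
x^1: 2·1 + 1·2 = 4 ≡ 1 (mod 3)
x^2: 2·2 + 1·1 + 1·2 = 7 ≡ 1 (mod 3)
x^3: 1·2 + 1·1 = 3 ≡ 0 (mod 3)
x^4: 1·2 = 2 ≡ 2 (mod 3)
Result: 1 + x + x^2 + 2x^4

f · g = 1 + x + x^2 + 2x^4


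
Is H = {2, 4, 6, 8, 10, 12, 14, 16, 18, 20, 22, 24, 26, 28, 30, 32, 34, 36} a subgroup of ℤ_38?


Subgroup test for H = {2, 4, 6, 8, 10, 12, 14, 16, 18, 20, 22, 24, 26, 28, 30, 32, 34, 36} in (ℤ_38, +):
(1) 0 ∈ H? No
(2) Closure: for all a,b ∈ H, (a+b) mod 38 ∈ H? No  [counterexample: 2 + 36 = 0 ∉ H]
(3) Inverses: for all a ∈ H, -a mod 38 ∈ H? Yes

No, H is not a subgroup of ℤ_38


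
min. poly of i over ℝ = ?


i satisfies x² + 1 = 0, irreducible over ℝ

Minimal polynomial: x² + 1


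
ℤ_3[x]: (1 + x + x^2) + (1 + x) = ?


Add coefficients mod 3:
x^0: 1 + 1 = 2 (mod 3)
x^1: 1 + 1 = 2 (mod 3)
x^2: 1 + 0 = 1 (mod 3)
Result: 2 + 2x + x^2

f + g = 2 + 2x + x^2


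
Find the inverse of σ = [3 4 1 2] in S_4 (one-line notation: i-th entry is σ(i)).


To find σ⁻¹, swap domain and range:
σ(1) = 3 → σ⁻¹(3) = 1
σ(2) = 4 → σ⁻¹(4) = 2
σ(3) = 1 → σ⁻¹(1) = 3
σ(4) = 2 → σ⁻¹(2) = 4

σ⁻¹ = [3 4 1 2]


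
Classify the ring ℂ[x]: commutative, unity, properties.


Polynomial ring over ℂ (an integral domain) is a commutative integral domain with unity 1
Commutative: Yes
Integral domain: Yes
Has unity: Yes

ℂ[x]: Commutative=Yes, Unity=Yes


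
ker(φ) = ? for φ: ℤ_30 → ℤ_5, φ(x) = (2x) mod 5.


Kernel = preimage of identity
ker(φ) = {x ∈ ℤ_30 : 2x ≡ 0 (mod 5)}. Since 5 | 30, φ is well-defined. The kernel is the cyclic subgroup ⟨5⟩ of ℤ_30 (order 6), i.e. {0, 5, 10, 15, 20, 25}

ker(φ) = {0, 5, 10, 15, 20, 25}


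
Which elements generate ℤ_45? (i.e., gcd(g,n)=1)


g generates ℤ_n iff gcd(g,n) = 1
Prime factors of 45: 3, 5
Generators are g ∈ {1,...,44} not divisible by any of these primes.
Generators: {1, 2, 4, 7, 8, 11, 13, 14, 16, 17, 19, 22, 23, 26, 28, 29, 31, 32, 34, 37, 38, 41, 43, 44}
Number of generators = φ(45) = 24

Generators of ℤ_45 = {1, 2, 4, 7, 8, 11, 13, 14, 16, 17, 19, 22, 23, 26, 28, 29, 31, 32, 34, 37, 38, 41, 43, 44}


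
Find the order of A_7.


|A_n| = n!/2 (even permutations)
|A_7| = 7!/2 = 5040/2 = 2520

|A_7| = 2520


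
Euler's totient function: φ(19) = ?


φ(n) = count of k ∈ {1,...,n} with gcd(k,n)=1
Coprimes to 19: {1, 2, 3, 4, 5, 6, 7, 8, 9, 10, 11, 12, 13, 14, 15, 16, 17, 18}
Count: 18

φ(19) = 18


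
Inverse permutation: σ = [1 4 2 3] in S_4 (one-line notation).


To find σ⁻¹, swap domain and range:
σ(1) = 1 → σ⁻¹(1) = 1
σ(2) = 4 → σ⁻¹(4) = 2
σ(3) = 2 → σ⁻¹(2) = 3
σ(4) = 3 → σ⁻¹(3) = 4

σ⁻¹ = [1 3 4 2]


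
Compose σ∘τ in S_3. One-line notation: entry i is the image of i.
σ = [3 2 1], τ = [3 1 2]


σ∘τ: apply τ first, then σ
1 →τ 3 →σ 1
2 →τ 1 →σ 3
3 →τ 2 →σ 2

σ∘τ = [1 3 2]


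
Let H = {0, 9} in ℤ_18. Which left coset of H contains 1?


1 + H = {1 + h (mod 18) : h ∈ H}
1+0=1, 1+9=10

1 + H = {1, 10}


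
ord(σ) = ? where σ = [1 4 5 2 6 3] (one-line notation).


Cycle decomposition: (2 4) (3 5 6)
Cycle lengths: 2, 3
Order = lcm(2, 3) = 6

ord(σ) = 6


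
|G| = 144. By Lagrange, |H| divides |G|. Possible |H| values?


Lagrange's theorem: |H| divides |G|
|G| = 144
Divisors of 144: 1, 2, 3, 4, 6, 8, 9, 12, 16, 18, 24, 36, 48, 72, 144

Possible subgroup orders: {1, 2, 3, 4, 6, 8, 9, 12, 16, 18, 24, 36, 48, 72, 144}


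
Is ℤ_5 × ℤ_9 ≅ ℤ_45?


Comparing ℤ_5 × ℤ_9 and ℤ_45:
gcd(5,9) = 1, so ℤ_5 × ℤ_9 ≅ ℤ_45 (CRT)

Yes, ℤ_5 × ℤ_9 ≅ ℤ_45


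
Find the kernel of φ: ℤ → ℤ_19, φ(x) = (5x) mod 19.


Kernel = preimage of identity
ker(φ) = {x ∈ ℤ : 5x ≡ 0 (mod 19)}. gcd(5,19) = 1, so 5x ≡ 0 (mod 19) ⟺ x ≡ 0 (mod 19/1 = 19). Hence ker(φ) = 19ℤ

ker(φ) = 19ℤ


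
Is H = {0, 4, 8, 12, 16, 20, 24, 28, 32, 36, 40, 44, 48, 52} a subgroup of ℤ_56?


Subgroup test for H = {0, 4, 8, 12, 16, 20, 24, 28, 32, 36, 40, 44, 48, 52} in (ℤ_56, +):
(1) 0 ∈ H? Yes
(2) Closure: for all a,b ∈ H, (a+b) mod 56 ∈ H? Yes
(3) Inverses: for all a ∈ H, -a mod 56 ∈ H? Yes

Yes, H is a subgroup of ℤ_56


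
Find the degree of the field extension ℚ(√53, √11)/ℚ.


[ℚ(√53,√11):ℚ] = [ℚ(√53,√11):ℚ(√53)]·[ℚ(√53):ℚ] = 2·2 = 4

[ℚ(√53, √11)/ℚ] = 4


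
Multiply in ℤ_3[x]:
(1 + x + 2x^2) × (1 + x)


Expand and collect like terms; reduce coefficients mod 3:
x^0: 1·1 = 1 ≡ 1 (mod 3)
x^1: 1·1 + 1·1 = 2 ≡ 2 (mod 3)
x^2: 1·1 + 2·1 = 3 ≡ 0 (mod 3)
x^3: 2·1 = 2 ≡ 2 (mod 3)
Result: 1 + 2x + 2x^3

f · g = 1 + 2x + 2x^3


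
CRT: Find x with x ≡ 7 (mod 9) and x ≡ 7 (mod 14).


m₁ = 9, m₂ = 14, gcd = 1, so CRT applies. M = m₁·m₂ = 126
Let M₁ = M/m₁ = 14, M₂ = M/m₂ = 9
Find y₁ ≡ M₁⁻¹ (mod m₁): 14⁻¹ ≡ 2 (mod 9)
Find y₂ ≡ M₂⁻¹ (mod m₂): 9⁻¹ ≡ 11 (mod 14)
x = a₁·M₁·y₁ + a₂·M₂·y₂ = 7·14·2 + 7·9·11 = 889
Reduce mod 126: x ≡ 7
Check: 7 mod 9 = 7 ✓, 7 mod 14 = 7 ✓

x ≡ 7 (mod 126)


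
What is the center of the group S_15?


Z(G) = {g ∈ G | gx = xg for all x ∈ G}
S_n is non-abelian for n ≥ 3; Z(S_15) is trivial

Z(S_15) = {e}


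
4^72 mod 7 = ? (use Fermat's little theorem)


Fermat's little theorem: if p is prime and gcd(a,p)=1, then a^(p-1) ≡ 1 (mod p)
p = 7 is prime, gcd(4,7) = 1
Reduce exponent: 72 mod 6 = 0
So 4^72 ≡ 4^0 (mod 7)
4^0 = 1

4^72 ≡ 1 (mod 7)


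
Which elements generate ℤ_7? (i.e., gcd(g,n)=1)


g generates ℤ_n iff gcd(g,n) = 1
Checking each g ∈ {1,...,6}:
gcd(1,7) = 1
gcd(2,7) = 1
gcd(3,7) = 1
gcd(4,7) = 1
gcd(5,7) = 1
gcd(6,7) = 1
Generators: {1, 2, 3, 4, 5, 6}
Number of generators = φ(7) = 6

Generators of ℤ_7 = {1, 2, 3, 4, 5, 6}


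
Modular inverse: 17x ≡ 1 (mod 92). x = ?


Use the extended Euclidean algorithm to write 1 = 17·s + 92·t; then s mod 92 is the inverse.
Euclidean algorithm:
  17 = 0·92 + 17
  92 = 5·17 + 7
  17 = 2·7 + 3
  7 = 2·3 + 1
  3 = 3·1 + 0
gcd(17,92) = 1
Back-substitution gives: 17·(-27) + 92·(5) = 1
So 17⁻¹ ≡ -27 ≡ 65 (mod 92)
Check: 17 × 65 = 1105 ≡ 1 (mod 92) ✓

17⁻¹ ≡ 65 (mod 92)


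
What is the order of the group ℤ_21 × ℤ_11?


|A × B| = |A| · |B|
|ℤ_21 × ℤ_11| = 21 × 11 = 231

|ℤ_21 × ℤ_11| = 231


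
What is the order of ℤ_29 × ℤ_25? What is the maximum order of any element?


|ℤ_29 × ℤ_25| = 29 × 25 = 725
Max element order = lcm(29,25) = 725
Cyclic? Yes (gcd=1)

|ℤ_29×ℤ_25| = 725, max element order = 725


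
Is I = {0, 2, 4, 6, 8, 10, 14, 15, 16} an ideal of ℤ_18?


Check ideal conditions for I = {0, 2, 4, 6, 8, 10, 14, 15, 16} in ℤ_18:
(1) I is an additive subgroup? No
(2) For r ∈ ℤ_18 and a ∈ I: r·a ∈ I? No  [counterexample: r=2, a=6, r·a mod 18 = 12 ∉ I]

No, I is not an ideal of ℤ_18


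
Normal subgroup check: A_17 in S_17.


H = A_17 in S_17
A_17 has index 2 in S_17, and every subgroup of index 2 is normal

Yes, normal subgroup


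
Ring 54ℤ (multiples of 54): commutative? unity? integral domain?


54ℤ is a commutative ring under +,× but has no multiplicative identity (1 ∉ 54ℤ); it has no zero divisors, but without unity it is not an integral domain
Commutative: Yes
Integral domain: No
Has unity: No

54ℤ (multiples of 54): Commutative=Yes, Unity=No


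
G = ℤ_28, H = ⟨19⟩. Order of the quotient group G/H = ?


|⟨19⟩| = n / gcd(19, 28) = 28 / 1 = 28
H is normal (ℤ_28 is abelian).
|G/H| = |G| / |H| = 28 / 28 = 1

|G/H| = 1


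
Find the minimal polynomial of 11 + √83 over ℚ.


Let α = 11 + √83. Then α - 11 = √83, so (α - 11)² = 83, giving α² - 22α + 38 = 0. Degree 2 and α ∉ ℚ, so this is the minimal polynomial.

Minimal polynomial: x² - 22x + 38


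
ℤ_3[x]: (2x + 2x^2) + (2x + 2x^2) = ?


Add coefficients mod 3:
x^0: 0 + 0 = 0 (mod 3)
x^1: 2 + 2 = 1 (mod 3)
x^2: 2 + 2 = 1 (mod 3)
Result: x + x^2

f + g = x + x^2


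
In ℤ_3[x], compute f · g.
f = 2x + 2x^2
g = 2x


Expand and collect like terms; reduce coefficients mod 3:
x^0: 0·0 = 0 ≡ 0 (mod 3)
x^1: 0·2 + 2·0 = 0 ≡ 0 (mod 3)
x^2: 2·2 + 2·0 = 4 ≡ 1 (mod 3)
x^3: 2·2 = 4 ≡ 1 (mod 3)
Result: x^2 + x^3

f · g = x^2 + x^3


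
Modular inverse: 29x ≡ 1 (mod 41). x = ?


Use the extended Euclidean algorithm to write 1 = 29·s + 41·t; then s mod 41 is the inverse.
Euclidean algorithm:
  29 = 0·41 + 29
  41 = 1·29 + 12
  29 = 2·12 + 5
  12 = 2·5 + 2
  5 = 2·2 + 1
  2 = 2·1 + 0
gcd(29,41) = 1
Back-substitution gives: 29·(17) + 41·(-12) = 1
So 29⁻¹ ≡ 17 ≡ 17 (mod 41)
Check: 29 × 17 = 493 ≡ 1 (mod 41) ✓

29⁻¹ ≡ 17 (mod 41)


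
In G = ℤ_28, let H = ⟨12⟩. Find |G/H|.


|⟨12⟩| = n / gcd(12, 28) = 28 / 4 = 7
H is normal (ℤ_28 is abelian).
|G/H| = |G| / |H| = 28 / 7 = 4

|G/H| = 4


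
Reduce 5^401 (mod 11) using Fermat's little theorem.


Fermat's little theorem: if p is prime and gcd(a,p)=1, then a^(p-1) ≡ 1 (mod p)
p = 11 is prime, gcd(5,11) = 1
Reduce exponent: 401 mod 10 = 1
So 5^401 ≡ 5^1 (mod 11)
5^1 mod 11 = 5

5^401 ≡ 5 (mod 11)


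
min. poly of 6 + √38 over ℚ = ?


Let α = 6 + √38. Then α - 6 = √38, so (α - 6)² = 38, giving α² - 12α - 2 = 0. Degree 2 and α ∉ ℚ, so this is the minimal polynomial.

Minimal polynomial: x² - 12x - 2


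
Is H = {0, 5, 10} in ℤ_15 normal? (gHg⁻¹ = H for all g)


H = {0, 5, 10} in ℤ_15
ℤ_15 is abelian; every subgroup of an abelian group is normal

Yes, normal subgroup


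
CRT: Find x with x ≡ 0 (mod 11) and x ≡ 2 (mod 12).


m₁ = 11, m₂ = 12, gcd = 1, so CRT applies. M = m₁·m₂ = 132
Let M₁ = M/m₁ = 12, M₂ = M/m₂ = 11
Find y₁ ≡ M₁⁻¹ (mod m₁): 12⁻¹ ≡ 1 (mod 11)
Find y₂ ≡ M₂⁻¹ (mod m₂): 11⁻¹ ≡ 11 (mod 12)
x = a₁·M₁·y₁ + a₂·M₂·y₂ = 0·12·1 + 2·11·11 = 242
Reduce mod 132: x ≡ 110
Check: 110 mod 11 = 0 ✓, 110 mod 12 = 2 ✓

x ≡ 110 (mod 132)


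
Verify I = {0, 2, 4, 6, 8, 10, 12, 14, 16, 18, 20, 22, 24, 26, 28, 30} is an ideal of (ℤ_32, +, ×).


Check ideal conditions for I = {0, 2, 4, 6, 8, 10, 12, 14, 16, 18, 20, 22, 24, 26, 28, 30} in ℤ_32:
(1) I is an additive subgroup? Yes
(2) For r ∈ ℤ_32 and a ∈ I: r·a ∈ I? Yes

Yes, I is an ideal of ℤ_32


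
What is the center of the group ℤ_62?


Z(G) = {g ∈ G | gx = xg for all x ∈ G}
ℤ_62 is abelian, so Z(G) = G

Z(ℤ_62) = ℤ_62


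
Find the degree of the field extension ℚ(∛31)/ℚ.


∛31 has minimal polynomial x³ - 31 (irreducible over ℚ since 31 is not a perfect cube)

[ℚ(∛31)/ℚ] = 3


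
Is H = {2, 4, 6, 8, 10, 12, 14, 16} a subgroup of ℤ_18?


Subgroup test for H = {2, 4, 6, 8, 10, 12, 14, 16} in (ℤ_18, +):
(1) 0 ∈ H? No
(2) Closure: for all a,b ∈ H, (a+b) mod 18 ∈ H? No  [counterexample: 2 + 16 = 0 ∉ H]
(3) Inverses: for all a ∈ H, -a mod 18 ∈ H? Yes

No, H is not a subgroup of ℤ_18


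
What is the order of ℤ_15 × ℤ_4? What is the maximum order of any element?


|ℤ_15 × ℤ_4| = 15 × 4 = 60
Max element order = lcm(15,4) = 60
Cyclic? Yes (gcd=1)

|ℤ_15×ℤ_4| = 60, max element order = 60


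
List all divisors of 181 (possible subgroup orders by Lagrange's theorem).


Lagrange's theorem: |H| divides |G|
|G| = 181
Divisors of 181: 1, 181

Possible subgroup orders: {1, 181}


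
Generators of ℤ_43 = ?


g generates ℤ_n iff gcd(g,n) = 1
Prime factors of 43: 43
Generators are g ∈ {1,...,42} not divisible by any of these primes.
Generators: {1, 2, 3, 4, 5, 6, 7, 8, 9, 10, 11, 12, 13, 14, 15, 16, 17, 18, 19, 20, 21, 22, 23, 24, 25, 26, 27, 28, 29, 30, 31, 32, 33, 34, 35, 36, 37, 38, 39, 40, 41, 42}
Number of generators = φ(43) = 42

Generators of ℤ_43 = {1, 2, 3, 4, 5, 6, 7, 8, 9, 10, 11, 12, 13, 14, 15, 16, 17, 18, 19, 20, 21, 22, 23, 24, 25, 26, 27, 28, 29, 30, 31, 32, 33, 34, 35, 36, 37, 38, 39, 40, 41, 42}


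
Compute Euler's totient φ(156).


Factor n: 156 = 2^2 × 3 × 13
φ(n) = n · ∏(1 - 1/p) over distinct primes p | n
φ(156) = 156 · (1 - 1/2) · (1 - 1/3) · (1 - 1/13) = 48

φ(156) = 48


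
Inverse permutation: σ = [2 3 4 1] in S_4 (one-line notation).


To find σ⁻¹, swap domain and range:
σ(1) = 2 → σ⁻¹(2) = 1
σ(2) = 3 → σ⁻¹(3) = 2
σ(3) = 4 → σ⁻¹(4) = 3
σ(4) = 1 → σ⁻¹(1) = 4

σ⁻¹ = [4 1 2 3]


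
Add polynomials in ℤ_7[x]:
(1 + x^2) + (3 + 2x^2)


Add coefficients mod 7:
x^0: 1 + 3 = 4 (mod 7)
x^1: 0 + 0 = 0 (mod 7)
x^2: 1 + 2 = 3 (mod 7)
Result: 4 + 3x^2

f + g = 4 + 3x^2


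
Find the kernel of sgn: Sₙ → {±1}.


Kernel = preimage of identity
ker(sgn) = even permutations = Aₙ

ker(sgn) = Aₙ


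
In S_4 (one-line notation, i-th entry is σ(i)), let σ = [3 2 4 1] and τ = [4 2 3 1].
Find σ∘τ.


σ∘τ: apply τ first, then σ
1 →τ 4 →σ 1
2 →τ 2 →σ 2
3 →τ 3 →σ 4
4 →τ 1 →σ 3

σ∘τ = [1 2 4 3]


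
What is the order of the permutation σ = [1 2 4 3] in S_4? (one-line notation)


Cycle decomposition: (3 4)
Cycle lengths: 2
Order = lcm(2) = 2

ord(σ) = 2


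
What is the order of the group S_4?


|S_n| = n! (number of permutations of n symbols)
|S_4| = 4! = 24

|S_4| = 24


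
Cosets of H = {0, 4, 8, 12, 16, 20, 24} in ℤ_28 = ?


H = {0, 4, 8, 12, 16, 20, 24}, |H| = 7
Number of cosets = |G|/|H| = 28/7 = 4
0 + H = {0, 4, 8, 12, 16, 20, 24}
1 + H = {1, 5, 9, 13, 17, 21, 25}
2 + H = {2, 6, 10, 14, 18, 22, 26}
3 + H = {3, 7, 11, 15, 19, 23, 27}

Cosets: 0+H={0,4,8,12,16,20,24}; 1+H={1,5,9,13,17,21,25}; 2+H={2,6,10,14,18,22,26}; 3+H={3,7,11,15,19,23,27}


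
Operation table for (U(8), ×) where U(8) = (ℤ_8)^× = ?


Elements: {1, 3, 5, 7}
Operation: multiplication mod 8
Entry (a, b) = (a × b) mod 8

Cayley table:
  | 1 | 3 | 5 | 7
1 | 1 | 3 | 5 | 7
3 | 3 | 1 | 7 | 5
5 | 5 | 7 | 1 | 3
7 | 7 | 5 | 3 | 1


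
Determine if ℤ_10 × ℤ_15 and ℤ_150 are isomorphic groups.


Comparing ℤ_10 × ℤ_15 and ℤ_150:
gcd(10,15) = 5 ≠ 1. Max element order in ℤ_10×ℤ_15 is lcm(10,15) = 30 < 150, so it has no element of order 150

No, ℤ_10 × ℤ_15 ≇ ℤ_150


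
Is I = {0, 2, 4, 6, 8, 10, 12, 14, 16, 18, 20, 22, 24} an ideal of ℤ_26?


Check ideal conditions for I = {0, 2, 4, 6, 8, 10, 12, 14, 16, 18, 20, 22, 24} in ℤ_26:
(1) I is an additive subgroup? Yes
(2) For r ∈ ℤ_26 and a ∈ I: r·a ∈ I? Yes

Yes, I is an ideal of ℤ_26


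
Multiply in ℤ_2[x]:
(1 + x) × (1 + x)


Expand and collect like terms; reduce coefficients mod 2:
x^0: 1·1 = 1 ≡ 1 (mod 2)
x^1: 1·1 + 1·1 = 2 ≡ 0 (mod 2)
x^2: 1·1 = 1 ≡ 1 (mod 2)
Result: 1 + x^2

f · g = 1 + x^2


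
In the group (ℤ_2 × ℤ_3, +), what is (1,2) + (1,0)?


Operation: componentwise addition mod (2, 3)
(1,2) + (1,0) = ((a₁+b₁) mod 2, (a₂+b₂) mod 3) with a = (1,2), b = (1,0)

(1,2) + (1,0) = (0,2)


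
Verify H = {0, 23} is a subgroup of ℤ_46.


Subgroup test for H = {0, 23} in (ℤ_46, +):
(1) 0 ∈ H? Yes
(2) Closure: for all a,b ∈ H, (a+b) mod 46 ∈ H? Yes
(3) Inverses: for all a ∈ H, -a mod 46 ∈ H? Yes

Yes, H is a subgroup of ℤ_46


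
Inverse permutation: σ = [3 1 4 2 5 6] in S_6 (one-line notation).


To find σ⁻¹, swap domain and range:
σ(1) = 3 → σ⁻¹(3) = 1
σ(2) = 1 → σ⁻¹(1) = 2
σ(3) = 4 → σ⁻¹(4) = 3
σ(4) = 2 → σ⁻¹(2) = 4
σ(5) = 5 → σ⁻¹(5) = 5
σ(6) = 6 → σ⁻¹(6) = 6

σ⁻¹ = [2 4 1 3 5 6]


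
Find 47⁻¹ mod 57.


Use the extended Euclidean algorithm to write 1 = 47·s + 57·t; then s mod 57 is the inverse.
Euclidean algorithm:
  47 = 0·57 + 47
  57 = 1·47 + 10
  47 = 4·10 + 7
  10 = 1·7 + 3
  7 = 2·3 + 1
  3 = 3·1 + 0
gcd(47,57) = 1
Back-substitution gives: 47·(17) + 57·(-14) = 1
So 47⁻¹ ≡ 17 ≡ 17 (mod 57)
Check: 47 × 17 = 799 ≡ 1 (mod 57) ✓

47⁻¹ ≡ 17 (mod 57)


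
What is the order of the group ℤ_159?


ℤ_n has n elements.

|ℤ_159| = 159


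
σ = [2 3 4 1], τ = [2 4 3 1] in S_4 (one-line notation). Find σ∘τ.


σ∘τ: apply τ first, then σ
1 →τ 2 →σ 3
2 →τ 4 →σ 1
3 →τ 3 →σ 4
4 →τ 1 →σ 2

σ∘τ = [3 1 4 2]


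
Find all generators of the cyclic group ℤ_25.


g generates ℤ_n iff gcd(g,n) = 1
Prime factors of 25: 5
Generators are g ∈ {1,...,24} not divisible by any of these primes.
Generators: {1, 2, 3, 4, 6, 7, 8, 9, 11, 12, 13, 14, 16, 17, 18, 19, 21, 22, 23, 24}
Number of generators = φ(25) = 20

Generators of ℤ_25 = {1, 2, 3, 4, 6, 7, 8, 9, 11, 12, 13, 14, 16, 17, 18, 19, 21, 22, 23, 24}


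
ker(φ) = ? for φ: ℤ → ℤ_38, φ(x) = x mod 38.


Kernel = preimage of identity
ker(φ) = {x ∈ ℤ : x ≡ 0 (mod 38)} = 38ℤ = {0, ±38, ±76, ...}

ker(φ) = 38ℤ


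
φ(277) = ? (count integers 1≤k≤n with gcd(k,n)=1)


Factor n: 277 = 277
φ(n) = n · ∏(1 - 1/p) over distinct primes p | n
φ(277) = 277 · (1 - 1/277) = 276

φ(277) = 276


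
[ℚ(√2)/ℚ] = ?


√2 has minimal polynomial x² - 2 (irreducible over ℚ since 2 is squarefree)

[ℚ(√2)/ℚ] = 2


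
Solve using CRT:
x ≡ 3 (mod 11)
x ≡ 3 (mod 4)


m₁ = 11, m₂ = 4, gcd = 1, so CRT applies. M = m₁·m₂ = 44
Let M₁ = M/m₁ = 4, M₂ = M/m₂ = 11
Find y₁ ≡ M₁⁻¹ (mod m₁): 4⁻¹ ≡ 3 (mod 11)
Find y₂ ≡ M₂⁻¹ (mod m₂): 11⁻¹ ≡ 3 (mod 4)
x = a₁·M₁·y₁ + a₂·M₂·y₂ = 3·4·3 + 3·11·3 = 135
Reduce mod 44: x ≡ 3
Check: 3 mod 11 = 3 ✓, 3 mod 4 = 3 ✓

x ≡ 3 (mod 44)


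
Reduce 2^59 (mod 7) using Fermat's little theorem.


Fermat's little theorem: if p is prime and gcd(a,p)=1, then a^(p-1) ≡ 1 (mod p)
p = 7 is prime, gcd(2,7) = 1
Reduce exponent: 59 mod 6 = 5
So 2^59 ≡ 2^5 (mod 7)
2^5 mod 7 = 4

2^59 ≡ 4 (mod 7)


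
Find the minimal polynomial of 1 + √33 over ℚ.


Let α = 1 + √33. Then α - 1 = √33, so (α - 1)² = 33, giving α² - 2α - 32 = 0. Degree 2 and α ∉ ℚ, so this is the minimal polynomial.

Minimal polynomial: x² - 2x - 32


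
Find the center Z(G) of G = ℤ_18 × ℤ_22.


Z(G) = {g ∈ G | gx = xg for all x ∈ G}
Direct product of abelian groups is abelian, so Z(G) = G

Z(ℤ_18 × ℤ_22) = ℤ_18 × ℤ_22


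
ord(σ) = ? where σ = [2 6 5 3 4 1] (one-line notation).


Cycle decomposition: (1 2 6) (3 5 4)
Cycle lengths: 3, 3
Order = lcm(3, 3) = 3

ord(σ) = 3


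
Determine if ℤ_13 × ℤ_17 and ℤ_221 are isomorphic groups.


Comparing ℤ_13 × ℤ_17 and ℤ_221:
gcd(13,17) = 1, so ℤ_13 × ℤ_17 ≅ ℤ_221 (CRT)

Yes, ℤ_13 × ℤ_17 ≅ ℤ_221


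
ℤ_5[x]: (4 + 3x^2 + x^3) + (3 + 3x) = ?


Add coefficients mod 5:
x^0: 4 + 3 = 2 (mod 5)
x^1: 0 + 3 = 3 (mod 5)
x^2: 3 + 0 = 3 (mod 5)
x^3: 1 + 0 = 1 (mod 5)
Result: 2 + 3x + 3x^2 + x^3

f + g = 2 + 3x + 3x^2 + x^3


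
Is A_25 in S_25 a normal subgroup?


H = A_25 in S_25
A_25 has index 2 in S_25, and every subgroup of index 2 is normal

Yes, normal subgroup


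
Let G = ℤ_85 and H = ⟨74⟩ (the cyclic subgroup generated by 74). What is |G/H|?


|⟨74⟩| = n / gcd(74, 85) = 85 / 1 = 85
H is normal (ℤ_85 is abelian).
|G/H| = |G| / |H| = 85 / 85 = 1

|G/H| = 1


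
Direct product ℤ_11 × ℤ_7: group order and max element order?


|ℤ_11 × ℤ_7| = 11 × 7 = 77
Max element order = lcm(11,7) = 77
Cyclic? Yes (gcd=1)

|ℤ_11×ℤ_7| = 77, max element order = 77


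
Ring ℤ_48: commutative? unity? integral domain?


ℤ_48 is a commutative ring with unity 1; 48 = 2×24 is composite, so 2·24 ≡ 0 gives zero divisors (not an integral domain)
Commutative: Yes
Integral domain: No
Has unity: Yes

ℤ_48: Commutative=Yes, Unity=Yes


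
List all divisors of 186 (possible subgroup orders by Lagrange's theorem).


Lagrange's theorem: |H| divides |G|
|G| = 186
Divisors of 186: 1, 2, 3, 6, 31, 62, 93, 186

Possible subgroup orders: {1, 2, 3, 6, 31, 62, 93, 186}


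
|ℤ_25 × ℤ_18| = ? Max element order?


|ℤ_25 × ℤ_18| = 25 × 18 = 450
Max element order = lcm(25,18) = 450
Cyclic? Yes (gcd=1)

|ℤ_25×ℤ_18| = 450, max element order = 450


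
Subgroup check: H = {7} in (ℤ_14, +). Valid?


Subgroup test for H = {7} in (ℤ_14, +):
(1) 0 ∈ H? No
(2) Closure: for all a,b ∈ H, (a+b) mod 14 ∈ H? No  [counterexample: 7 + 7 = 0 ∉ H]
(3) Inverses: for all a ∈ H, -a mod 14 ∈ H? Yes

No, H is not a subgroup of ℤ_14


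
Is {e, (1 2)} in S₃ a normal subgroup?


H = {e, (1 2)} in S₃
(1 3)(1 2)(1 3)⁻¹ = (2 3) ∉ {e, (1 2)}, so it is not normal

No, not a normal subgroup


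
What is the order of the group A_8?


|A_n| = n!/2 (even permutations)
|A_8| = 8!/2 = 40320/2 = 20160

|A_8| = 20160


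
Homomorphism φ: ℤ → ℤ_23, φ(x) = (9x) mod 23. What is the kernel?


Kernel = preimage of identity
ker(φ) = {x ∈ ℤ : 9x ≡ 0 (mod 23)}. gcd(9,23) = 1, so 9x ≡ 0 (mod 23) ⟺ x ≡ 0 (mod 23/1 = 23). Hence ker(φ) = 23ℤ

ker(φ) = 23ℤ


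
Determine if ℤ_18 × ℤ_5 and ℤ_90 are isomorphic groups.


Comparing ℤ_18 × ℤ_5 and ℤ_90:
gcd(18,5) = 1, so ℤ_18 × ℤ_5 ≅ ℤ_90 (CRT)

Yes, ℤ_18 × ℤ_5 ≅ ℤ_90


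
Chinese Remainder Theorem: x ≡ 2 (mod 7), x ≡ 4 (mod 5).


m₁ = 7, m₂ = 5, gcd = 1, so CRT applies. M = m₁·m₂ = 35
Let M₁ = M/m₁ = 5, M₂ = M/m₂ = 7
Find y₁ ≡ M₁⁻¹ (mod m₁): 5⁻¹ ≡ 3 (mod 7)
Find y₂ ≡ M₂⁻¹ (mod m₂): 7⁻¹ ≡ 3 (mod 5)
x = a₁·M₁·y₁ + a₂·M₂·y₂ = 2·5·3 + 4·7·3 = 114
Reduce mod 35: x ≡ 9
Check: 9 mod 7 = 2 ✓, 9 mod 5 = 4 ✓

x ≡ 9 (mod 35)


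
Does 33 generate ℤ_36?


g generates ℤ_n iff gcd(g, n) = 1
gcd(33, 36) = 3
Since gcd = 3 ≠ 1, ⟨33⟩ has order 12 < 36, so 33 is not a generator.

No, 33 does not generate ℤ_36


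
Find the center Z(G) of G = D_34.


Z(G) = {g ∈ G | gx = xg for all x ∈ G}
For even n, Z(D_n) = {e, r^(n/2)}: the 180° rotation r^17 commutes with every reflection and rotation

Z(D_34) = {e, r^17}


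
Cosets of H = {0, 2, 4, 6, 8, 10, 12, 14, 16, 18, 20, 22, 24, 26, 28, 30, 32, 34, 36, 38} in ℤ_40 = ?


H = {0, 2, 4, 6, 8, 10, 12, 14, 16, 18, 20, 22, 24, 26, 28, 30, 32, 34, 36, 38}, |H| = 20
Number of cosets = |G|/|H| = 40/20 = 2
0 + H = {0, 2, 4, 6, 8, 10, 12, 14, 16, 18, 20, 22, 24, 26, 28, 30, 32, 34, 36, 38}
1 + H = {1, 3, 5, 7, 9, 11, 13, 15, 17, 19, 21, 23, 25, 27, 29, 31, 33, 35, 37, 39}

Cosets: 0+H={0,2,4,6,8,10,12,14,16,18,20,22,24,26,28,30,32,34,36,38}; 1+H={1,3,5,7,9,11,13,15,17,19,21,23,25,27,29,31,33,35,37,39}


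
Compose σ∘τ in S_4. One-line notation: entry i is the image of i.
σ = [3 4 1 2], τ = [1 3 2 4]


σ∘τ: apply τ first, then σ
1 →τ 1 →σ 3
2 →τ 3 →σ 1
3 →τ 2 →σ 4
4 →τ 4 →σ 2

σ∘τ = [3 1 4 2]


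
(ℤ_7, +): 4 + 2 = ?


Operation: addition mod 7
4 + 2 = (a + b) mod 7 with a = 4, b = 2

4 + 2 = 6


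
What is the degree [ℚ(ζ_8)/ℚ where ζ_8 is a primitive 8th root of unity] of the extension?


[ℚ(ζ_n):ℚ] = deg Φ_n(x) = φ(n). Here φ(8) = 4

[ℚ(ζ_8)/ℚ where ζ_8 is a primitive 8th root of unity] = 4


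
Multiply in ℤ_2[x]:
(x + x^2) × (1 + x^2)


Expand and collect like terms; reduce coefficients mod 2:
x^0: 0·1 = 0 ≡ 0 (mod 2)
x^1: 0·0 + 1·1 = 1 ≡ 1 (mod 2)
x^2: 0·1 + 1·0 + 1·1 = 1 ≡ 1 (mod 2)
x^3: 1·1 + 1·0 = 1 ≡ 1 (mod 2)
x^4: 1·1 = 1 ≡ 1 (mod 2)
Result: x + x^2 + x^3 + x^4

f · g = x + x^2 + x^3 + x^4


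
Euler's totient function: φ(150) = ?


Factor n: 150 = 2 × 3 × 5^2
φ(n) = n · ∏(1 - 1/p) over distinct primes p | n
φ(150) = 150 · (1 - 1/2) · (1 - 1/3) · (1 - 1/5) = 40

φ(150) = 40


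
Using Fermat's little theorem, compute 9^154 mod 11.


Fermat's little theorem: if p is prime and gcd(a,p)=1, then a^(p-1) ≡ 1 (mod p)
p = 11 is prime, gcd(9,11) = 1
Reduce exponent: 154 mod 10 = 4
So 9^154 ≡ 9^4 (mod 11)
9^4 mod 11 = 5

9^154 ≡ 5 (mod 11)


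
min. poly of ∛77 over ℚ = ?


∛77 satisfies x³ - 77 = 0, irreducible over ℚ (no rational root; 77 is not a perfect cube)

Minimal polynomial: x³ - 77


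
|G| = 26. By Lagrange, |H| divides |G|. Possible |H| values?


Lagrange's theorem: |H| divides |G|
|G| = 26
Divisors of 26: 1, 2, 13, 26

Possible subgroup orders: {1, 2, 13, 26}


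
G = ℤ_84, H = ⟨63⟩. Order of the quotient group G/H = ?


|⟨63⟩| = n / gcd(63, 84) = 84 / 21 = 4
H is normal (ℤ_84 is abelian).
|G/H| = |G| / |H| = 84 / 4 = 21

|G/H| = 21


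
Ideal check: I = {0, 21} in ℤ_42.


Check ideal conditions for I = {0, 21} in ℤ_42:
(1) I is an additive subgroup? Yes
(2) For r ∈ ℤ_42 and a ∈ I: r·a ∈ I? Yes

Yes, I is an ideal of ℤ_42


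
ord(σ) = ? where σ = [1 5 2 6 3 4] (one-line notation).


Cycle decomposition: (2 5 3) (4 6)
Cycle lengths: 3, 2
Order = lcm(3, 2) = 6

ord(σ) = 6


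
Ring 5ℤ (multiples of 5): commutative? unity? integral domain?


5ℤ is a commutative ring under +,× but has no multiplicative identity (1 ∉ 5ℤ); it has no zero divisors, but without unity it is not an integral domain
Commutative: Yes
Integral domain: No
Has unity: No

5ℤ (multiples of 5): Commutative=Yes, Unity=No


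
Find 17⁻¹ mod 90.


Use the extended Euclidean algorithm to write 1 = 17·s + 90·t; then s mod 90 is the inverse.
Euclidean algorithm:
  17 = 0·90 + 17
  90 = 5·17 + 5
  17 = 3·5 + 2
  5 = 2·2 + 1
  2 = 2·1 + 0
gcd(17,90) = 1
Back-substitution gives: 17·(-37) + 90·(7) = 1
So 17⁻¹ ≡ -37 ≡ 53 (mod 90)
Check: 17 × 53 = 901 ≡ 1 (mod 90) ✓

17⁻¹ ≡ 53 (mod 90)


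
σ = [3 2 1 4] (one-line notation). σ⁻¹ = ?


To find σ⁻¹, swap domain and range:
σ(1) = 3 → σ⁻¹(3) = 1
σ(2) = 2 → σ⁻¹(2) = 2
σ(3) = 1 → σ⁻¹(1) = 3
σ(4) = 4 → σ⁻¹(4) = 4

σ⁻¹ = [3 2 1 4]


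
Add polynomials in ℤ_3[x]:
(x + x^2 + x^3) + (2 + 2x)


Add coefficients mod 3:
x^0: 0 + 2 = 2 (mod 3)
x^1: 1 + 2 = 0 (mod 3)
x^2: 1 + 0 = 1 (mod 3)
x^3: 1 + 0 = 1 (mod 3)
Result: 2 + x^2 + x^3

f + g = 2 + x^2 + x^3


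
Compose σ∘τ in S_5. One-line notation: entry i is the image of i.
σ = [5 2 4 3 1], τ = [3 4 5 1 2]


σ∘τ: apply τ first, then σ
1 →τ 3 →σ 4
2 →τ 4 →σ 3
3 →τ 5 →σ 1
4 →τ 1 →σ 5
5 →τ 2 →σ 2

σ∘τ = [4 3 1 5 2]


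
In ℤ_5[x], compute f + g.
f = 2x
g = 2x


Add coefficients mod 5:
x^0: 0 + 0 = 0 (mod 5)
x^1: 2 + 2 = 4 (mod 5)
Result: 4x

f + g = 4x


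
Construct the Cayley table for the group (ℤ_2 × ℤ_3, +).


Elements: {(0,0), (0,1), (0,2), (1,0), (1,1), (1,2)}
Operation: componentwise addition mod (2, 3)
Entry (a, b) = ((a₁+b₁) mod 2, (a₂+b₂) mod 3)

Cayley table:
      | (0,0) | (0,1) | (0,2) | (1,0) | (1,1) | (1,2)
(0,0) | (0,0) | (0,1) | (0,2) | (1,0) | (1,1) | (1,2)
(0,1) | (0,1) | (0,2) | (0,0) | (1,1) | (1,2) | (1,0)
(0,2) | (0,2) | (0,0) | (0,1) | (1,2) | (1,0) | (1,1)
(1,0) | (1,0) | (1,1) | (1,2) | (0,0) | (0,1) | (0,2)
(1,1) | (1,1) | (1,2) | (1,0) | (0,1) | (0,2) | (0,0)
(1,2) | (1,2) | (1,0) | (1,1) | (0,2) | (0,0) | (0,1)


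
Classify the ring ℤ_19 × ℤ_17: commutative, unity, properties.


Direct product ring; commutative with unity (1,1); but (1,0)·(0,1) = (0,0) gives zero divisors, so not an integral domain
Commutative: Yes
Integral domain: No
Has unity: Yes

ℤ_19 × ℤ_17: Commutative=Yes, Unity=Yes


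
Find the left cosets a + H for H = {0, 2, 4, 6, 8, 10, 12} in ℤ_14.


H = {0, 2, 4, 6, 8, 10, 12}, |H| = 7
Number of cosets = |G|/|H| = 14/7 = 2
0 + H = {0, 2, 4, 6, 8, 10, 12}
1 + H = {1, 3, 5, 7, 9, 11, 13}

Cosets: 0+H={0,2,4,6,8,10,12}; 1+H={1,3,5,7,9,11,13}


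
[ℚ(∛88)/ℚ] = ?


∛88 has minimal polynomial x³ - 88 (irreducible over ℚ since 88 is not a perfect cube)

[ℚ(∛88)/ℚ] = 3


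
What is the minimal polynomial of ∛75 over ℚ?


∛75 satisfies x³ - 75 = 0, irreducible over ℚ (no rational root; 75 is not a perfect cube)

Minimal polynomial: x³ - 75


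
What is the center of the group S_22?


Z(G) = {g ∈ G | gx = xg for all x ∈ G}
S_n is non-abelian for n ≥ 3; Z(S_22) is trivial

Z(S_22) = {e}


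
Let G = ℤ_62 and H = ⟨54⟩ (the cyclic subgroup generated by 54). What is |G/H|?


|⟨54⟩| = n / gcd(54, 62) = 62 / 2 = 31
H is normal (ℤ_62 is abelian).
|G/H| = |G| / |H| = 62 / 31 = 2

|G/H| = 2


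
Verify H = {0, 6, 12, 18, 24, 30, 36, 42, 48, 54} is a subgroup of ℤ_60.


Subgroup test for H = {0, 6, 12, 18, 24, 30, 36, 42, 48, 54} in (ℤ_60, +):
(1) 0 ∈ H? Yes
(2) Closure: for all a,b ∈ H, (a+b) mod 60 ∈ H? Yes
(3) Inverses: for all a ∈ H, -a mod 60 ∈ H? Yes

Yes, H is a subgroup of ℤ_60


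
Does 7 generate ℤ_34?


g generates ℤ_n iff gcd(g, n) = 1
gcd(7, 34) = 1
Since gcd = 1, 7 is a generator.

Yes, 7 generates ℤ_34


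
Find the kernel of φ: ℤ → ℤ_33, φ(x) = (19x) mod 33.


Kernel = preimage of identity
ker(φ) = {x ∈ ℤ : 19x ≡ 0 (mod 33)}. gcd(19,33) = 1, so 19x ≡ 0 (mod 33) ⟺ x ≡ 0 (mod 33/1 = 33). Hence ker(φ) = 33ℤ

ker(φ) = 33ℤ


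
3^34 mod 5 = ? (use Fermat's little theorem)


Fermat's little theorem: if p is prime and gcd(a,p)=1, then a^(p-1) ≡ 1 (mod p)
p = 5 is prime, gcd(3,5) = 1
Reduce exponent: 34 mod 4 = 2
So 3^34 ≡ 3^2 (mod 5)
3^2 mod 5 = 4

3^34 ≡ 4 (mod 5)


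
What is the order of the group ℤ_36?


ℤ_n has n elements.

|ℤ_36| = 36


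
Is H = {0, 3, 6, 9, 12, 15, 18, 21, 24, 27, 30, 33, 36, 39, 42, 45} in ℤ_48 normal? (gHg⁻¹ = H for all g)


H = {0, 3, 6, 9, 12, 15, 18, 21, 24, 27, 30, 33, 36, 39, 42, 45} in ℤ_48
ℤ_48 is abelian; every subgroup of an abelian group is normal

Yes, normal subgroup


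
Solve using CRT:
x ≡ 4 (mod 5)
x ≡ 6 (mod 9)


m₁ = 5, m₂ = 9, gcd = 1, so CRT applies. M = m₁·m₂ = 45
Let M₁ = M/m₁ = 9, M₂ = M/m₂ = 5
Find y₁ ≡ M₁⁻¹ (mod m₁): 9⁻¹ ≡ 4 (mod 5)
Find y₂ ≡ M₂⁻¹ (mod m₂): 5⁻¹ ≡ 2 (mod 9)
x = a₁·M₁·y₁ + a₂·M₂·y₂ = 4·9·4 + 6·5·2 = 204
Reduce mod 45: x ≡ 24
Check: 24 mod 5 = 4 ✓, 24 mod 9 = 6 ✓

x ≡ 24 (mod 45)


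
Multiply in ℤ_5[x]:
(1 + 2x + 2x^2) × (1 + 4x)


Expand and collect like terms; reduce coefficients mod 5:
x^0: 1·1 = 1 ≡ 1 (mod 5)
x^1: 1·4 + 2·1 = 6 ≡ 1 (mod 5)
x^2: 2·4 + 2·1 = 10 ≡ 0 (mod 5)
x^3: 2·4 = 8 ≡ 3 (mod 5)
Result: 1 + x + 3x^3

f · g = 1 + x + 3x^3


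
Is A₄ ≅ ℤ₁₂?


Comparing A₄ and ℤ₁₂:
A₄ is non-abelian, ℤ₁₂ is abelian

No, A₄ ≇ ℤ₁₂


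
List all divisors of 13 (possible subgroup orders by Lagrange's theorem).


Lagrange's theorem: |H| divides |G|
|G| = 13
Divisors of 13: 1, 13

Possible subgroup orders: {1, 13}


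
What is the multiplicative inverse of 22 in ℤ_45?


Use the extended Euclidean algorithm to write 1 = 22·s + 45·t; then s mod 45 is the inverse.
Euclidean algorithm:
  22 = 0·45 + 22
  45 = 2·22 + 1
  22 = 22·1 + 0
gcd(22,45) = 1
Back-substitution gives: 22·(-2) + 45·(1) = 1
So 22⁻¹ ≡ -2 ≡ 43 (mod 45)
Check: 22 × 43 = 946 ≡ 1 (mod 45) ✓

22⁻¹ ≡ 43 (mod 45)


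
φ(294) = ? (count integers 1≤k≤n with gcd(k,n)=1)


Factor n: 294 = 2 × 3 × 7^2
φ(n) = n · ∏(1 - 1/p) over distinct primes p | n
φ(294) = 294 · (1 - 1/2) · (1 - 1/3) · (1 - 1/7) = 84

φ(294) = 84


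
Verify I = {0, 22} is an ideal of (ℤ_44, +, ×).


Check ideal conditions for I = {0, 22} in ℤ_44:
(1) I is an additive subgroup? Yes
(2) For r ∈ ℤ_44 and a ∈ I: r·a ∈ I? Yes

Yes, I is an ideal of ℤ_44


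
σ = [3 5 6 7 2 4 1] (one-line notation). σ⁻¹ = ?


To find σ⁻¹, swap domain and range:
σ(1) = 3 → σ⁻¹(3) = 1
σ(2) = 5 → σ⁻¹(5) = 2
σ(3) = 6 → σ⁻¹(6) = 3
σ(4) = 7 → σ⁻¹(7) = 4
σ(5) = 2 → σ⁻¹(2) = 5
σ(6) = 4 → σ⁻¹(4) = 6
σ(7) = 1 → σ⁻¹(1) = 7

σ⁻¹ = [7 5 1 6 2 3 4]


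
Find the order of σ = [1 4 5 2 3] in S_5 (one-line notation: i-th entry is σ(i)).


Cycle decomposition: (2 4) (3 5)
Cycle lengths: 2, 2
Order = lcm(2, 2) = 2

ord(σ) = 2


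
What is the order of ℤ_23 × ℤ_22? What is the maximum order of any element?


|ℤ_23 × ℤ_22| = 23 × 22 = 506
Max element order = lcm(23,22) = 506
Cyclic? Yes (gcd=1)

|ℤ_23×ℤ_22| = 506, max element order = 506


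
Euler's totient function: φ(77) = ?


Factor n: 77 = 7 × 11
φ(n) = n · ∏(1 - 1/p) over distinct primes p | n
φ(77) = 77 · (1 - 1/7) · (1 - 1/11) = 60

φ(77) = 60


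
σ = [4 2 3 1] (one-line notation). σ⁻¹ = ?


To find σ⁻¹, swap domain and range:
σ(1) = 4 → σ⁻¹(4) = 1
σ(2) = 2 → σ⁻¹(2) = 2
σ(3) = 3 → σ⁻¹(3) = 3
σ(4) = 1 → σ⁻¹(1) = 4

σ⁻¹ = [4 2 3 1]


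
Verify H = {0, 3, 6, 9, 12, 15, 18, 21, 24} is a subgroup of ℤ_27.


Subgroup test for H = {0, 3, 6, 9, 12, 15, 18, 21, 24} in (ℤ_27, +):
(1) 0 ∈ H? Yes
(2) Closure: for all a,b ∈ H, (a+b) mod 27 ∈ H? Yes
(3) Inverses: for all a ∈ H, -a mod 27 ∈ H? Yes

Yes, H is a subgroup of ℤ_27


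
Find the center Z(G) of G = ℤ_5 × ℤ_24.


Z(G) = {g ∈ G | gx = xg for all x ∈ G}
Direct product of abelian groups is abelian, so Z(G) = G

Z(ℤ_5 × ℤ_24) = ℤ_5 × ℤ_24


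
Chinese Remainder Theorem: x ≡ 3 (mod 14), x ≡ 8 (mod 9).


m₁ = 14, m₂ = 9, gcd = 1, so CRT applies. M = m₁·m₂ = 126
Let M₁ = M/m₁ = 9, M₂ = M/m₂ = 14
Find y₁ ≡ M₁⁻¹ (mod m₁): 9⁻¹ ≡ 11 (mod 14)
Find y₂ ≡ M₂⁻¹ (mod m₂): 14⁻¹ ≡ 2 (mod 9)
x = a₁·M₁·y₁ + a₂·M₂·y₂ = 3·9·11 + 8·14·2 = 521
Reduce mod 126: x ≡ 17
Check: 17 mod 14 = 3 ✓, 17 mod 9 = 8 ✓

x ≡ 17 (mod 126)


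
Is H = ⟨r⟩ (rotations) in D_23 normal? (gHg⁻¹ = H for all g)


H = ⟨r⟩ (rotations) in D_23
The rotation subgroup ⟨r⟩ has index 2 in D_23, so it is normal

Yes, normal subgroup


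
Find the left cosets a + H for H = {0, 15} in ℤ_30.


H = {0, 15}, |H| = 2
Number of cosets = |G|/|H| = 30/2 = 15
0 + H = {0, 15}
1 + H = {1, 16}
2 + H = {2, 17}
3 + H = {3, 18}
4 + H = {4, 19}
5 + H = {5, 20}
6 + H = {6, 21}
7 + H = {7, 22}
8 + H = {8, 23}
9 + H = {9, 24}
10 + H = {10, 25}
11 + H = {11, 26}
12 + H = {12, 27}
13 + H = {13, 28}
14 + H = {14, 29}

Cosets: 0+H={0,15}; 1+H={1,16}; 2+H={2,17}; 3+H={3,18}; 4+H={4,19}; 5+H={5,20}; 6+H={6,21}; 7+H={7,22}; 8+H={8,23}; 9+H={9,24}; 10+H={10,25}; 11+H={11,26}; 12+H={12,27}; 13+H={13,28}; 14+H={14,29}


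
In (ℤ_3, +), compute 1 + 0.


Operation: addition mod 3
1 + 0 = (a + b) mod 3 with a = 1, b = 0

1 + 0 = 1


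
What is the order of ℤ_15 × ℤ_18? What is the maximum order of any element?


|ℤ_15 × ℤ_18| = 15 × 18 = 270
Max element order = lcm(15,18) = 90
Cyclic? No (gcd=3)

|ℤ_15×ℤ_18| = 270, max element order = 90


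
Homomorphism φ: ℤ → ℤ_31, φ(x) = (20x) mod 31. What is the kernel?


Kernel = preimage of identity
ker(φ) = {x ∈ ℤ : 20x ≡ 0 (mod 31)}. gcd(20,31) = 1, so 20x ≡ 0 (mod 31) ⟺ x ≡ 0 (mod 31/1 = 31). Hence ker(φ) = 31ℤ

ker(φ) = 31ℤ
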